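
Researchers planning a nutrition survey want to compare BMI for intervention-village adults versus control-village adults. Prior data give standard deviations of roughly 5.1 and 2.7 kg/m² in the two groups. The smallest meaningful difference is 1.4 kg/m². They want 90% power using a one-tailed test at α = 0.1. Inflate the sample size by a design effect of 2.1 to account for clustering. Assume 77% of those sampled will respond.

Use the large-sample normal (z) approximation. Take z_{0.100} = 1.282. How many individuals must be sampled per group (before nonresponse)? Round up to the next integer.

n = 305 per group

n = (z_α + z_β)² · (σ₁² + σ₂²) / δ²
  = (1.282 + 1.282)² · (5.1² + 2.7² = 33.3) / 1.4²
  = 6.5741 · 33.3 / 1.96
  = 111.69
Design effect: 2.1 × 111.69 = 234.55.
Adjust for 77% response: 234.55 / 0.77 = 304.62.
Round up → n = 305 per group.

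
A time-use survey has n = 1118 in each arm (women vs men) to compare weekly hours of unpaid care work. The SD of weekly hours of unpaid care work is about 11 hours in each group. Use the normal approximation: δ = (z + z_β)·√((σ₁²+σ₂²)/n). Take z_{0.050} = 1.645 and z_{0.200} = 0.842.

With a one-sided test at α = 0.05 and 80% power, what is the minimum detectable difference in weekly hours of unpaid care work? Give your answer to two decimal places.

Minimum detectable difference ≈ 1.16 hours

δ = (z_α + z_β) · √((σ₁²+σ₂²)/n)
  = (1.645 + 0.842) · √(242/1118)
  = 2.487 · √0.21646
  = 2.487 · 0.4653
  = 1.1571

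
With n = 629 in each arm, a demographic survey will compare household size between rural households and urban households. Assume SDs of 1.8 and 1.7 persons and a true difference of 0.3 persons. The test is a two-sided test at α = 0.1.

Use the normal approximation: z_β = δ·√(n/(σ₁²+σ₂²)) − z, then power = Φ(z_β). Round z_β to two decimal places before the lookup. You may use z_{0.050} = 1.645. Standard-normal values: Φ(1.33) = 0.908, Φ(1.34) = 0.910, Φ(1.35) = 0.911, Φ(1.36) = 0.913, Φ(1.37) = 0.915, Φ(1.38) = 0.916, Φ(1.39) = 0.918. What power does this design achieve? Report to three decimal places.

Power ≈ 0.918

z_β = δ·√(n/(σ₁²+σ₂²)) − z_{α/2}
    = 0.3 · √(629/6.13) − 1.645
    = 0.3 · 10.12967 − 1.645
    = 3.0389 − 1.645 = 1.3939 → 1.39
Power = Φ(1.39) = 0.918.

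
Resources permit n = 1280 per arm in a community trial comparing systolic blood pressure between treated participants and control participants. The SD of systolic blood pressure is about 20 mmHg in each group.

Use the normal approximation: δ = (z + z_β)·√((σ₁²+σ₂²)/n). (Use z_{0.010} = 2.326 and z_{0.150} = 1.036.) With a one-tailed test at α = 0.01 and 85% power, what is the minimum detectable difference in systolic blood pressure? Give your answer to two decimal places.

δ = (z_α + z_β) · √((σ₁²+σ₂²)/n)
  = (2.326 + 1.036) · √(800/1280)
  = 3.362 · √0.625
  = 3.362 · 0.7906
  = 2.6579

Minimum detectable difference ≈ 2.66 mmHg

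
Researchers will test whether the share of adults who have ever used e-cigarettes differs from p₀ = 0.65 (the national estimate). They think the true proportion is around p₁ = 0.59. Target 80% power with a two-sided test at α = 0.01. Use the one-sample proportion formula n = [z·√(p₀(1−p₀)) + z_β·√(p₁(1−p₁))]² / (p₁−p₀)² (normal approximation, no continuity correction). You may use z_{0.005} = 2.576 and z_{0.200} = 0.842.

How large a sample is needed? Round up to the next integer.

n = 750

n = [z_{α/2}·√(p₀q₀) + z_β·√(p₁q₁)]² / (p₁ − p₀)²
  = [2.576·√(0.65·0.35) + 0.842·√(0.59·0.41)]² / (-0.06)²
  = [2.576·0.4770 + 0.842·0.4918]² / 0.0036
  = [1.6428]² / 0.0036
  = 749.66
Round up → n = 750.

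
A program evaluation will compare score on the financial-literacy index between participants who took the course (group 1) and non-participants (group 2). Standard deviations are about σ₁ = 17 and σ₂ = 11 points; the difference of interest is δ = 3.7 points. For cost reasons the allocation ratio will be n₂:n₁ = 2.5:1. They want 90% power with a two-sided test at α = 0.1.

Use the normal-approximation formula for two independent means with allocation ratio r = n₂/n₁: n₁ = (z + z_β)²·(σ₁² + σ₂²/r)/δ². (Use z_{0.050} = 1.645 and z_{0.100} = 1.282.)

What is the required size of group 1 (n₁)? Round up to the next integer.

n₁ = (z_{α/2} + z_β)² · (σ₁² + σ₂²/r) / δ²
   = (1.645 + 1.282)² · (17² + 11²/2.5) / 3.7²
   = 8.5673 · (289 + 48.4) / 13.69
   = 8.5673 · 337.4 / 13.69
   = 211.15
Round up → n₁ = 212; n₂ = r·n₁ = 2.5 × 212 = 530.

n₁ = 212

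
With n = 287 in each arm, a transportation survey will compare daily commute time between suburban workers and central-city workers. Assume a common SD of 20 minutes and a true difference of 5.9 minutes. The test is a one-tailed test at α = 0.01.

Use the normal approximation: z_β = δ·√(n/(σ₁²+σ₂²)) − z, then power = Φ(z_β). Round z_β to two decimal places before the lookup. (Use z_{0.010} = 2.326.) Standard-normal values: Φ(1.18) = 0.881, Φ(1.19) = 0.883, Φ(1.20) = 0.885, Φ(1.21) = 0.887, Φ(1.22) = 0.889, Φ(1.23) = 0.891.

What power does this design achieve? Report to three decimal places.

z_β = δ·√(n/(σ₁²+σ₂²)) − z_α
    = 5.9 · √(287/800) − 2.326
    = 5.9 · 0.59896 − 2.326
    = 3.5338 − 2.326 = 1.2078 → 1.21
Power = Φ(1.21) = 0.887.

Power ≈ 0.887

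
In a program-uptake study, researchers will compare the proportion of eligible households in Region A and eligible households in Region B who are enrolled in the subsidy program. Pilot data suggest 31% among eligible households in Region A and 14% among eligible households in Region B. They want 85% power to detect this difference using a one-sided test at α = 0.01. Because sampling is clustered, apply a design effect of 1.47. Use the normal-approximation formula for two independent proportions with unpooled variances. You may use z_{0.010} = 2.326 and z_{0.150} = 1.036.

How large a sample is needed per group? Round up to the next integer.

n = 193 per group

n = (z_α + z_β)² · [p₁(1−p₁) + p₂(1−p₂)] / (p₁ − p₂)²
  = (2.326 + 1.036)² · (0.31·0.69 + 0.14·0.86) / (0.17)²
  = (3.362)² · (0.2139 + 0.1204) / 0.0289
  = 11.3030 · 0.3343 / 0.0289
  = 130.75
Design effect: 1.47 × 130.75 = 192.20.
Round up → n = 193 per group.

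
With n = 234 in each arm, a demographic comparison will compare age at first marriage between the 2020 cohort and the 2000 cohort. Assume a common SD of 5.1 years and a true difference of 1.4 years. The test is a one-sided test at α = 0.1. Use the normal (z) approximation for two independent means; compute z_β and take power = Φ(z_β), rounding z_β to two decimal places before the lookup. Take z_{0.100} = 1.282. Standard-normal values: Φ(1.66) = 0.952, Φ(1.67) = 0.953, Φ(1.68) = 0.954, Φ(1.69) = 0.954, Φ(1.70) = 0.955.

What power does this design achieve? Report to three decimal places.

z_β = δ·√(n/(σ₁²+σ₂²)) − z_α
    = 1.4 · √(234/52.02) − 1.282
    = 1.4 · 2.12091 − 1.282
    = 2.9693 − 1.282 = 1.6873 → 1.69
Power = Φ(1.69) = 0.954.

Power ≈ 0.954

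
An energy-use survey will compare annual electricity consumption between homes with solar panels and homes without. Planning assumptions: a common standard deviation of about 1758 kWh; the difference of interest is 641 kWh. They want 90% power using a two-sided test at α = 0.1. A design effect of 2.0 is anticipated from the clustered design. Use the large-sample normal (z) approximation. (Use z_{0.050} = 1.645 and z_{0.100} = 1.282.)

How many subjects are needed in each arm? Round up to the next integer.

n = (z_{α/2} + z_β)² · (σ₁² + σ₂²) / δ²
  = (1.645 + 1.282)² · (2·1758² = 6181128) / 641²
  = 8.5673 · 6181128 / 410881
  = 128.88
Design effect: 2.0 × 128.88 = 257.77.
Round up → n = 258 per group.

n = 258 per group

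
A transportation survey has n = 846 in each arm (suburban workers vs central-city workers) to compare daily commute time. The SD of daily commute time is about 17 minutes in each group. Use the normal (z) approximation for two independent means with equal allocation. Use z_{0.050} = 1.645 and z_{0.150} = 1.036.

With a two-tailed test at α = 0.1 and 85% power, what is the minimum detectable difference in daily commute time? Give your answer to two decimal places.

δ = (z_{α/2} + z_β) · √((σ₁²+σ₂²)/n)
  = (1.645 + 1.036) · √(578/846)
  = 2.681 · √0.68322
  = 2.681 · 0.8266
  = 2.2160

Minimum detectable difference ≈ 2.22 minutes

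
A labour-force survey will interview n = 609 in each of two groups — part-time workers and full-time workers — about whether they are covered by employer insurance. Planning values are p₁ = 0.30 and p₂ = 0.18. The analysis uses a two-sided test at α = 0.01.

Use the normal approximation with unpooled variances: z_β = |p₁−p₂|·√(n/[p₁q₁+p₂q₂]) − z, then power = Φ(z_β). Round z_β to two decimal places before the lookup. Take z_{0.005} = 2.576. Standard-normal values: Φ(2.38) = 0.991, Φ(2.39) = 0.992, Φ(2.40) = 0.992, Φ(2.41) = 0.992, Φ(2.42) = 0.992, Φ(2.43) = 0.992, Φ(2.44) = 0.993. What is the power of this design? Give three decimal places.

z_β = |p₁−p₂|·√(n/[p₁q₁+p₂q₂]) − z_{α/2}
    = 0.12 · √(609/0.3576) − 2.576
    = 0.12 · 41.2677 − 2.576
    = 4.9521 − 2.576 = 2.3761 → 2.38
Power = Φ(2.38) = 0.991.

Power ≈ 0.991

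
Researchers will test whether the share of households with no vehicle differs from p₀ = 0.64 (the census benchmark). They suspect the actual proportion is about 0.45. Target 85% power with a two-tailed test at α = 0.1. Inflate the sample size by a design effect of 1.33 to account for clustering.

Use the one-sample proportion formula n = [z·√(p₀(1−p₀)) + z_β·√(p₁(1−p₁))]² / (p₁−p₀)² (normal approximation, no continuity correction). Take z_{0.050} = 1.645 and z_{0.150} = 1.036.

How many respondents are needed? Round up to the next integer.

n = 63

n = [z_{α/2}·√(p₀q₀) + z_β·√(p₁q₁)]² / (p₁ − p₀)²
  = [1.645·√(0.64·0.36) + 1.036·√(0.45·0.55)]² / (-0.19)²
  = [1.645·0.4800 + 1.036·0.4975]² / 0.0361
  = [1.3050]² / 0.0361
  = 47.18
Design effect: 1.33 × 47.18 = 62.74.
Round up → n = 63.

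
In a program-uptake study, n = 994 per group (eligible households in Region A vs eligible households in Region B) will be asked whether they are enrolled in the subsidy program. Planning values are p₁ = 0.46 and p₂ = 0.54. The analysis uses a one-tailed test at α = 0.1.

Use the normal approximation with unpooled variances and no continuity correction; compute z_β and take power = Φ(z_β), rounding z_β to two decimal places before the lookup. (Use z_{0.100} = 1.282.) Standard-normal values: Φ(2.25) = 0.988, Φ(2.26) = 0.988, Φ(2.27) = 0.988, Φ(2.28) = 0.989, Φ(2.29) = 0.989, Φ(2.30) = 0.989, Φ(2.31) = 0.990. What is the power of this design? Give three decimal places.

Power ≈ 0.989

z_β = |p₁−p₂|·√(n/[p₁q₁+p₂q₂]) − z_α
    = 0.08 · √(994/0.4968) − 1.282
    = 0.08 · 44.7304 − 1.282
    = 3.5784 − 1.282 = 2.2964 → 2.30
Power = Φ(2.30) = 0.989.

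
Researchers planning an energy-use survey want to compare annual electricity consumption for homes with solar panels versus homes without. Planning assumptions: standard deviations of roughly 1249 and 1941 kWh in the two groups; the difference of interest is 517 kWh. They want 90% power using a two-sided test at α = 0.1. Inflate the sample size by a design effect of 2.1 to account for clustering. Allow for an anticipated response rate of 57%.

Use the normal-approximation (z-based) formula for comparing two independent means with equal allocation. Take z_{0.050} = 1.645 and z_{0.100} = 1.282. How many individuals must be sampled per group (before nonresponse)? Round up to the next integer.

n = 630 per group

n = (z_{α/2} + z_β)² · (σ₁² + σ₂²) / δ²
  = (1.645 + 1.282)² · (1249² + 1941² = 5327482) / 517²
  = 8.5673 · 5327482 / 267289
  = 170.76
Design effect: 2.1 × 170.76 = 358.60.
Adjust for 57% response: 358.60 / 0.57 = 629.12.
Round up → n = 630 per group.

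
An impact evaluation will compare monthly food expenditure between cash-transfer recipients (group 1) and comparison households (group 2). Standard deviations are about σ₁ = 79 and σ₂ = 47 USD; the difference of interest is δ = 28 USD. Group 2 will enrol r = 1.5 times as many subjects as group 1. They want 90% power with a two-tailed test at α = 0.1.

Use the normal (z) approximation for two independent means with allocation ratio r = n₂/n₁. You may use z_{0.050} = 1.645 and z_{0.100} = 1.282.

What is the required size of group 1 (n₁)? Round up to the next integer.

n₁ = (z_{α/2} + z_β)² · (σ₁² + σ₂²/r) / δ²
   = (1.645 + 1.282)² · (79² + 47²/1.5) / 28²
   = 8.5673 · (6241 + 1472.7) / 784
   = 8.5673 · 7713.7 / 784
   = 84.29
Round up → n₁ = 85; n₂ = r·n₁ = 1.5 × 85 = 128.

n₁ = 85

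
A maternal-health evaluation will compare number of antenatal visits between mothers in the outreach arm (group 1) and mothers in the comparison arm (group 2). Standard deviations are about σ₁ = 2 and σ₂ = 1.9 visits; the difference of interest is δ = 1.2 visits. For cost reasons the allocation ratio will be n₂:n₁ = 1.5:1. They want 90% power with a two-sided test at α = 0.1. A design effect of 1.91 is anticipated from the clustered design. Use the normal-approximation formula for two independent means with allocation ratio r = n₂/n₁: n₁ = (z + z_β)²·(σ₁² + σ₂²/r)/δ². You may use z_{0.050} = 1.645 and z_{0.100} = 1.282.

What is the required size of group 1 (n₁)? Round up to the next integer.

n₁ = (z_{α/2} + z_β)² · (σ₁² + σ₂²/r) / δ²
   = (1.645 + 1.282)² · (2² + 1.9²/1.5) / 1.2²
   = 8.5673 · (4 + 2.4067) / 1.44
   = 8.5673 · 6.4067 / 1.44
   = 38.12
Design effect: 1.91 × 38.12 = 72.80.
Round up → n₁ = 73; n₂ = r·n₁ = 1.5 × 73 = 110.

n₁ = 73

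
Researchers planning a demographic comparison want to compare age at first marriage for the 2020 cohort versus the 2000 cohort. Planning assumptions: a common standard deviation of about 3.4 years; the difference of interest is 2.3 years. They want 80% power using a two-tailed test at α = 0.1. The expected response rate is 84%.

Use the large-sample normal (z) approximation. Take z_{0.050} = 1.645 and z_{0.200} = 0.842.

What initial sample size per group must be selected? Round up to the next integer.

n = 33 per group

n = (z_{α/2} + z_β)² · (σ₁² + σ₂²) / δ²
  = (1.645 + 0.842)² · (2·3.4² = 23.12) / 2.3²
  = 6.1852 · 23.12 / 5.29
  = 27.03
Adjust for 84% response: 27.03 / 0.84 = 32.18.
Round up → n = 33 per group.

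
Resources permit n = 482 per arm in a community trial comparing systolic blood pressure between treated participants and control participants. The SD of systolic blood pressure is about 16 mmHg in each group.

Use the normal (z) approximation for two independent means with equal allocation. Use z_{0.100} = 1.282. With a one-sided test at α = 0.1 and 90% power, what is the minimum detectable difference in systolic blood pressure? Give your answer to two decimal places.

δ = (z_α + z_β) · √((σ₁²+σ₂²)/n)
  = (1.282 + 1.282) · √(512/482)
  = 2.564 · √1.0622
  = 2.564 · 1.0307
  = 2.6426

Minimum detectable difference ≈ 2.64 mmHg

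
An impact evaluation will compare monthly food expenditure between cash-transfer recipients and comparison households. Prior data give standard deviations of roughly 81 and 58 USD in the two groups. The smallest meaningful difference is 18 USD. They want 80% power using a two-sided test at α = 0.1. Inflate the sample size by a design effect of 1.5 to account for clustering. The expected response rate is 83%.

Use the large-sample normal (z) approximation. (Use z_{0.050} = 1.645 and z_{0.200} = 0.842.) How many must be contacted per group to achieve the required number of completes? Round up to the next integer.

n = 343 per group

n = (z_{α/2} + z_β)² · (σ₁² + σ₂²) / δ²
  = (1.645 + 0.842)² · (81² + 58² = 9925) / 18²
  = 6.1852 · 9925 / 324
  = 189.47
Design effect: 1.5 × 189.47 = 284.20.
Adjust for 83% response: 284.20 / 0.83 = 342.41.
Round up → n = 343 per group.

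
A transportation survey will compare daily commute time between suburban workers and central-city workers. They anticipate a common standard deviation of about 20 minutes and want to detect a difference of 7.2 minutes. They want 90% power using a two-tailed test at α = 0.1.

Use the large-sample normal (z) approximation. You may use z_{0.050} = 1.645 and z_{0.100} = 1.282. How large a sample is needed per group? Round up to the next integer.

n = (z_{α/2} + z_β)² · (σ₁² + σ₂²) / δ²
  = (1.645 + 1.282)² · (2·20² = 800) / 7.2²
  = 8.5673 · 800 / 51.84
  = 132.21
Round up → n = 133 per group.

n = 133 per group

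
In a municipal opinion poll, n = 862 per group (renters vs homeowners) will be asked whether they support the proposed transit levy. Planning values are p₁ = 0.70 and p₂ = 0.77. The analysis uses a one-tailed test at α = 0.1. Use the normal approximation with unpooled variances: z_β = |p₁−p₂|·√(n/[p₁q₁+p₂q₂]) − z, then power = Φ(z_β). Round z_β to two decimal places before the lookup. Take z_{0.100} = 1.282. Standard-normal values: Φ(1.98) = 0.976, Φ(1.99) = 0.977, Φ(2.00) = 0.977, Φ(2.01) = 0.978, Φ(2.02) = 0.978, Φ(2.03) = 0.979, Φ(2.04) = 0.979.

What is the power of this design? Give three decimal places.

Power ≈ 0.978

z_β = |p₁−p₂|·√(n/[p₁q₁+p₂q₂]) − z_α
    = 0.07 · √(862/0.3871) − 1.282
    = 0.07 · 47.1891 − 1.282
    = 3.3032 − 1.282 = 2.0212 → 2.02
Power = Φ(2.02) = 0.978.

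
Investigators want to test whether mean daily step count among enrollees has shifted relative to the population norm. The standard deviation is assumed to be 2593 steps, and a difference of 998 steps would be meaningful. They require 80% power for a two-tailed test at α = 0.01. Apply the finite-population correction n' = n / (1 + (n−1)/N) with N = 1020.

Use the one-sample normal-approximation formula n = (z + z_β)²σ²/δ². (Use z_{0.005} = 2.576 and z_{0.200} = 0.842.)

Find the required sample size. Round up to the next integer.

n = 74

n = (z_{α/2} + z_β)² · σ² / δ²
  = (2.576 + 0.842)² · 2593² / 998²
  = 11.6827 · 6723649 / 996004
  = 78.87
Finite-population correction (N = 1020): 78.87 / (1 + (78.87 − 1)/1020) = 73.27.
Round up → n = 74.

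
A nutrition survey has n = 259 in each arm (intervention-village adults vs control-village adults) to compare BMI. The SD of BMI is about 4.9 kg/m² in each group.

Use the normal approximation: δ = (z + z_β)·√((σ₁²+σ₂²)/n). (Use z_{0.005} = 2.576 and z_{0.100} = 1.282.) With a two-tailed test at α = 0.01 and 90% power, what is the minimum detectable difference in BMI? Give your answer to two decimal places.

δ = (z_{α/2} + z_β) · √((σ₁²+σ₂²)/n)
  = (2.576 + 1.282) · √(48.02/259)
  = 3.858 · √0.18541
  = 3.858 · 0.4306
  = 1.6612

Minimum detectable difference ≈ 1.66 kg/m²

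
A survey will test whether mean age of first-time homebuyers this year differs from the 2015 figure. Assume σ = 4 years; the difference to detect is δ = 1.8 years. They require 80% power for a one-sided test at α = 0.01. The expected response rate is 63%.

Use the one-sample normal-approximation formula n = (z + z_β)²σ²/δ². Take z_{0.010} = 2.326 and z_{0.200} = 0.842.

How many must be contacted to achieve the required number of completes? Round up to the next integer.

n = (z_α + z_β)² · σ² / δ²
  = (2.326 + 0.842)² · 4² / 1.8²
  = 10.0362 · 16 / 3.24
  = 49.56
Adjust for 63% response: 49.56 / 0.63 = 78.67.
Round up → n = 79.

n = 79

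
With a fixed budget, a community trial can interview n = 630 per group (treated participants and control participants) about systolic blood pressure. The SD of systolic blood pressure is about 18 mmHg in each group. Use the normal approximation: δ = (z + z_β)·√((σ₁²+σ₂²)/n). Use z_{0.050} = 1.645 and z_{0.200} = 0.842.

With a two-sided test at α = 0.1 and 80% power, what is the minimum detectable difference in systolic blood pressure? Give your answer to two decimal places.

Minimum detectable difference ≈ 2.52 mmHg

δ = (z_{α/2} + z_β) · √((σ₁²+σ₂²)/n)
  = (1.645 + 0.842) · √(648/630)
  = 2.487 · √1.0286
  = 2.487 · 1.0142
  = 2.5223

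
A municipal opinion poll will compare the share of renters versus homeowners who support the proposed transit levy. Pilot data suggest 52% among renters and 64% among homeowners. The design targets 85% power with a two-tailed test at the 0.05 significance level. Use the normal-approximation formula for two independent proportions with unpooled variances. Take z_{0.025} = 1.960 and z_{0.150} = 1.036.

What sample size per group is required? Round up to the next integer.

n = (z_{α/2} + z_β)² · [p₁(1−p₁) + p₂(1−p₂)] / (p₁ − p₂)²
  = (1.960 + 1.036)² · (0.52·0.48 + 0.64·0.36) / (-0.12)²
  = (2.996)² · (0.2496 + 0.2304) / 0.0144
  = 8.9760 · 0.4800 / 0.0144
  = 299.20
Round up → n = 300 per group.

n = 300 per group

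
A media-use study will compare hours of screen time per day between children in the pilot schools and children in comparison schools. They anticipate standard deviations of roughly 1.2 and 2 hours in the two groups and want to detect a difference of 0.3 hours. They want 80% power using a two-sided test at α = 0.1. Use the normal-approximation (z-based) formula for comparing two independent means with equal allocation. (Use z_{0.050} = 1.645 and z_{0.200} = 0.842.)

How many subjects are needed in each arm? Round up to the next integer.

n = 374 per group

n = (z_{α/2} + z_β)² · (σ₁² + σ₂²) / δ²
  = (1.645 + 0.842)² · (1.2² + 2² = 5.44) / 0.3²
  = 6.1852 · 5.44 / 0.09
  = 373.86
Round up → n = 374 per group.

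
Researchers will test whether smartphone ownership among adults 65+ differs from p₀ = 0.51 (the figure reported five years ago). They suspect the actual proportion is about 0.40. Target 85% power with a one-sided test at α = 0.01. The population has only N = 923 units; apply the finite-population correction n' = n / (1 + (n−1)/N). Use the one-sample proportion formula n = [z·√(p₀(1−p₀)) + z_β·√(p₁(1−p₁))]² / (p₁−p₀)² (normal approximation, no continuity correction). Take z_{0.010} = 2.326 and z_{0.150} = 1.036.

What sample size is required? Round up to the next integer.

n = [z_α·√(p₀q₀) + z_β·√(p₁q₁)]² / (p₁ − p₀)²
  = [2.326·√(0.51·0.49) + 1.036·√(0.40·0.60)]² / (-0.11)²
  = [2.326·0.4999 + 1.036·0.4899]² / 0.0121
  = [1.6703]² / 0.0121
  = 230.57
Finite-population correction (N = 923): 230.57 / (1 + (230.57 − 1)/923) = 184.65.
Round up → n = 185.

n = 185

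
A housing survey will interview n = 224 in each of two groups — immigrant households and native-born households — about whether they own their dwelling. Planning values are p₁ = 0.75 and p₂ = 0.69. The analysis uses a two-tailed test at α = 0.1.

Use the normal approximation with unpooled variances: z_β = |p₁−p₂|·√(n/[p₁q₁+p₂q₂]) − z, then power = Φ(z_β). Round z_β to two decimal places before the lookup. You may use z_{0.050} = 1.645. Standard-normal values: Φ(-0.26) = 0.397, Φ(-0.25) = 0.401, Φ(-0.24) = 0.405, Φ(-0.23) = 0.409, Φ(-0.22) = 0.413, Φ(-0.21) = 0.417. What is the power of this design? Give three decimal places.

Power ≈ 0.409

z_β = |p₁−p₂|·√(n/[p₁q₁+p₂q₂]) − z_{α/2}
    = 0.06 · √(224/0.4014) − 1.645
    = 0.06 · 23.6230 − 1.645
    = 1.4174 − 1.645 = -0.2276 → -0.23
Power = Φ(-0.23) = 0.409.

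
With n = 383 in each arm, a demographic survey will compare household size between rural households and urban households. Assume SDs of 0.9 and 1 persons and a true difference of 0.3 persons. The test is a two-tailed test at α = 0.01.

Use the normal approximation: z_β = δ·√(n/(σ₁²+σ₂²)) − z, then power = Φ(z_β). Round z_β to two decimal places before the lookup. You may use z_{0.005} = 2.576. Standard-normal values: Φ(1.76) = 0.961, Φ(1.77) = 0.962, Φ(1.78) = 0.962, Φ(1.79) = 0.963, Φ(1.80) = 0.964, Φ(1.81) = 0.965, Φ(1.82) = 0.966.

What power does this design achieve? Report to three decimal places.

Power ≈ 0.963

z_β = δ·√(n/(σ₁²+σ₂²)) − z_{α/2}
    = 0.3 · √(383/1.81) − 2.576
    = 0.3 · 14.54655 − 2.576
    = 4.3640 − 2.576 = 1.7880 → 1.79
Power = Φ(1.79) = 0.963.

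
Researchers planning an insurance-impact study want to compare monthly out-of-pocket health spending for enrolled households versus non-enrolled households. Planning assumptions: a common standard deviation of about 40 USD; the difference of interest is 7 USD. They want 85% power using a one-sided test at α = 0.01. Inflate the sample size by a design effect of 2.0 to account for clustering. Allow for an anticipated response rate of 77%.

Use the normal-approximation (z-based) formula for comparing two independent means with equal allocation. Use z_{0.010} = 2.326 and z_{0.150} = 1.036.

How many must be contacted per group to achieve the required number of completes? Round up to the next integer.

n = 1918 per group

n = (z_α + z_β)² · (σ₁² + σ₂²) / δ²
  = (2.326 + 1.036)² · (2·40² = 3200) / 7²
  = 11.3030 · 3200 / 49
  = 738.16
Design effect: 2.0 × 738.16 = 1476.32.
Adjust for 77% response: 1476.32 / 0.77 = 1917.29.
Round up → n = 1918 per group.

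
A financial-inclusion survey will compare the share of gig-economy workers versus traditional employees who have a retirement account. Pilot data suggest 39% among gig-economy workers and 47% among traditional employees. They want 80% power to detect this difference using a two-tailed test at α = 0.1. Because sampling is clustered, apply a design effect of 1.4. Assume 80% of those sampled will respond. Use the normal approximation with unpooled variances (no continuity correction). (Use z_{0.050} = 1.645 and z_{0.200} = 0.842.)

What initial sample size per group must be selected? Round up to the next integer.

n = 824 per group

n = (z_{α/2} + z_β)² · [p₁(1−p₁) + p₂(1−p₂)] / (p₁ − p₂)²
  = (1.645 + 0.842)² · (0.39·0.61 + 0.47·0.53) / (-0.08)²
  = (2.487)² · (0.2379 + 0.2491) / 0.0064
  = 6.1852 · 0.4870 / 0.0064
  = 470.65
Design effect: 1.4 × 470.65 = 658.91.
Adjust for 80% response: 658.91 / 0.80 = 823.64.
Round up → n = 824 per group.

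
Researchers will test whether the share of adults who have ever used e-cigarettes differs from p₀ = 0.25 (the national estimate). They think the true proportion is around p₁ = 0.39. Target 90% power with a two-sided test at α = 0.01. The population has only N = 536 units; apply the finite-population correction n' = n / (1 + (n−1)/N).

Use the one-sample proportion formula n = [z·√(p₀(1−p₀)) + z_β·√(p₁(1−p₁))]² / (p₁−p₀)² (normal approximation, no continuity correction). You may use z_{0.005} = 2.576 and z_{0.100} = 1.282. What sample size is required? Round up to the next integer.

n = 121

n = [z_{α/2}·√(p₀q₀) + z_β·√(p₁q₁)]² / (p₁ − p₀)²
  = [2.576·√(0.25·0.75) + 1.282·√(0.39·0.61)]² / (0.14)²
  = [2.576·0.4330 + 1.282·0.4877]² / 0.0196
  = [1.7407]² / 0.0196
  = 154.60
Finite-population correction (N = 536): 154.60 / (1 + (154.60 − 1)/536) = 120.16.
Round up → n = 121.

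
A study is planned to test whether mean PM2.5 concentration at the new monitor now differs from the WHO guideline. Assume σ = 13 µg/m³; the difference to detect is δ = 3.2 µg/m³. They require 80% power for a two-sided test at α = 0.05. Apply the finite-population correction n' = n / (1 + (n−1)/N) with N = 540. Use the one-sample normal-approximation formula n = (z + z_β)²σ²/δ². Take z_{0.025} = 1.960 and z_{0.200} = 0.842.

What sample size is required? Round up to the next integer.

n = (z_{α/2} + z_β)² · σ² / δ²
  = (1.960 + 0.842)² · 13² / 3.2²
  = 7.8512 · 169 / 10.24
  = 129.58
Finite-population correction (N = 540): 129.58 / (1 + (129.58 − 1)/540) = 104.66.
Round up → n = 105.

n = 105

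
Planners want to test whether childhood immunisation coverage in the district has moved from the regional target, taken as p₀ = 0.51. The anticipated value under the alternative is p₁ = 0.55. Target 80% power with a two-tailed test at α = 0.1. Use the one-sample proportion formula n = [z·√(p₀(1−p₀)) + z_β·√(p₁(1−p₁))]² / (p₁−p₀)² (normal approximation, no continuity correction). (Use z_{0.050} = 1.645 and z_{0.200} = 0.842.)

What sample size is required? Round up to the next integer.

n = [z_{α/2}·√(p₀q₀) + z_β·√(p₁q₁)]² / (p₁ − p₀)²
  = [1.645·√(0.51·0.49) + 0.842·√(0.55·0.45)]² / (0.04)²
  = [1.645·0.4999 + 0.842·0.4975]² / 0.0016
  = [1.2412]² / 0.0016
  = 962.90
Round up → n = 963.

n = 963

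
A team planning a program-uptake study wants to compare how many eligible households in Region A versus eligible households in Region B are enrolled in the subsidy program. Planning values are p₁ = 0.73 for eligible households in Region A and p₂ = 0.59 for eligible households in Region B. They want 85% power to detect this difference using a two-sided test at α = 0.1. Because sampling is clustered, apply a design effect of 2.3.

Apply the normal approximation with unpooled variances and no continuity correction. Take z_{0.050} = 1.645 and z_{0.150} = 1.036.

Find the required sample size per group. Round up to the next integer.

n = 371 per group

n = (z_{α/2} + z_β)² · [p₁(1−p₁) + p₂(1−p₂)] / (p₁ − p₂)²
  = (1.645 + 1.036)² · (0.73·0.27 + 0.59·0.41) / (0.14)²
  = (2.681)² · (0.1971 + 0.2419) / 0.0196
  = 7.1878 · 0.4390 / 0.0196
  = 160.99
Design effect: 2.3 × 160.99 = 370.28.
Round up → n = 371 per group.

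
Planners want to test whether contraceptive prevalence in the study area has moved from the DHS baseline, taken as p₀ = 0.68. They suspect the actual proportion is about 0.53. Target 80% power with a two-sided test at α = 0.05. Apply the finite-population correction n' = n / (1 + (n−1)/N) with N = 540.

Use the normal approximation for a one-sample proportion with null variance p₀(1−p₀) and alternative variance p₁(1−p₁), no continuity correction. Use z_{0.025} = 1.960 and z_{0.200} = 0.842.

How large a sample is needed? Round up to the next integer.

n = 70

n = [z_{α/2}·√(p₀q₀) + z_β·√(p₁q₁)]² / (p₁ − p₀)²
  = [1.960·√(0.68·0.32) + 0.842·√(0.53·0.47)]² / (-0.15)²
  = [1.960·0.4665 + 0.842·0.4991]² / 0.0225
  = [1.3345]² / 0.0225
  = 79.15
Finite-population correction (N = 540): 79.15 / (1 + (79.15 − 1)/540) = 69.15.
Round up → n = 70.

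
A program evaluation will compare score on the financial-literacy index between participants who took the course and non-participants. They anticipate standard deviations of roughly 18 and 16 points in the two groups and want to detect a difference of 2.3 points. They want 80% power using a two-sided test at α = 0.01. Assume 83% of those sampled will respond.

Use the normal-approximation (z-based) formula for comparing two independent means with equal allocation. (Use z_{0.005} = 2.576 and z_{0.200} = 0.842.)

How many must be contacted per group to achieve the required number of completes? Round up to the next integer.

n = 1544 per group

n = (z_{α/2} + z_β)² · (σ₁² + σ₂²) / δ²
  = (2.576 + 0.842)² · (18² + 16² = 580) / 2.3²
  = 11.6827 · 580 / 5.29
  = 1280.90
Adjust for 83% response: 1280.90 / 0.83 = 1543.26.
Round up → n = 1544 per group.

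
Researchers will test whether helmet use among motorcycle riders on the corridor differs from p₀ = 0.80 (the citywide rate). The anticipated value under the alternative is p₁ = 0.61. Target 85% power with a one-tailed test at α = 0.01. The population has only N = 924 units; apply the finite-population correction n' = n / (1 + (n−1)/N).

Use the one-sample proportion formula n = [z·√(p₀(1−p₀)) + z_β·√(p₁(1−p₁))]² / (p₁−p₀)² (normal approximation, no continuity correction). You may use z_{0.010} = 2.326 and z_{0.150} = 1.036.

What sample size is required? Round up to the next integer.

n = [z_α·√(p₀q₀) + z_β·√(p₁q₁)]² / (p₁ − p₀)²
  = [2.326·√(0.80·0.20) + 1.036·√(0.61·0.39)]² / (-0.19)²
  = [2.326·0.4000 + 1.036·0.4877]² / 0.0361
  = [1.4357]² / 0.0361
  = 57.10
Finite-population correction (N = 924): 57.10 / (1 + (57.10 − 1)/924) = 53.83.
Round up → n = 54.

n = 54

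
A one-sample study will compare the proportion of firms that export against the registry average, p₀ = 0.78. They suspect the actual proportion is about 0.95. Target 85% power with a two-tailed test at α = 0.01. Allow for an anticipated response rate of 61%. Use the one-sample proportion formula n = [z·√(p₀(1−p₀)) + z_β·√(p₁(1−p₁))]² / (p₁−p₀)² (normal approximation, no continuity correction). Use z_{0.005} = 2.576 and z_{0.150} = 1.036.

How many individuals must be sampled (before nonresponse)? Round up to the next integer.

n = 95

n = [z_{α/2}·√(p₀q₀) + z_β·√(p₁q₁)]² / (p₁ − p₀)²
  = [2.576·√(0.78·0.22) + 1.036·√(0.95·0.05)]² / (0.17)²
  = [2.576·0.4142 + 1.036·0.2179]² / 0.0289
  = [1.2929]² / 0.0289
  = 57.84
Adjust for 61% response: 57.84 / 0.61 = 94.82.
Round up → n = 95.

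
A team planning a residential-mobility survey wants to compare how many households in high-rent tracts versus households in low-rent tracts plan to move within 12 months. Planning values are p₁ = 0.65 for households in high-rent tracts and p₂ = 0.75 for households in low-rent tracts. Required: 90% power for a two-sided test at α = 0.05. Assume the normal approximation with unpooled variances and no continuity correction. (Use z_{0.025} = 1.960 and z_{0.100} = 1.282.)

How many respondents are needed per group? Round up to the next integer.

n = (z_{α/2} + z_β)² · [p₁(1−p₁) + p₂(1−p₂)] / (p₁ − p₂)²
  = (1.960 + 1.282)² · (0.65·0.35 + 0.75·0.25) / (-0.10)²
  = (3.242)² · (0.2275 + 0.1875) / 0.0100
  = 10.5106 · 0.4150 / 0.0100
  = 436.19
Round up → n = 437 per group.

n = 437 per group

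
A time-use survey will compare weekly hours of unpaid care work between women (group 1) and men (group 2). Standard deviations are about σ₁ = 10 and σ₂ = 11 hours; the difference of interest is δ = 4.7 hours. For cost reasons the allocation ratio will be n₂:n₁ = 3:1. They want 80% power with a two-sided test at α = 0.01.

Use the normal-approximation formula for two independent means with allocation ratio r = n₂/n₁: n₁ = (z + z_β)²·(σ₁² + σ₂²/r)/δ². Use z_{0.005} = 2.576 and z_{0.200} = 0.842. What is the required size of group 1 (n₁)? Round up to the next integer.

n₁ = 75

n₁ = (z_{α/2} + z_β)² · (σ₁² + σ₂²/r) / δ²
   = (2.576 + 0.842)² · (10² + 11²/3) / 4.7²
   = 11.6827 · (100 + 40.3333) / 22.09
   = 11.6827 · 140.3333 / 22.09
   = 74.22
Round up → n₁ = 75; n₂ = r·n₁ = 3 × 75 = 225.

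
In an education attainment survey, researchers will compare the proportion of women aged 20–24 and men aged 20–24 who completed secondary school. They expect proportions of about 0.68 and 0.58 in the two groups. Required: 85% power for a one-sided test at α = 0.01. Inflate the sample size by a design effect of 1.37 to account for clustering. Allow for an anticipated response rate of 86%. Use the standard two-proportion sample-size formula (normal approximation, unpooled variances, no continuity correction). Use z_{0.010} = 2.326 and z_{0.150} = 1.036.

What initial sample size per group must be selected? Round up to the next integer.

n = (z_α + z_β)² · [p₁(1−p₁) + p₂(1−p₂)] / (p₁ − p₂)²
  = (2.326 + 1.036)² · (0.68·0.32 + 0.58·0.42) / (0.10)²
  = (3.362)² · (0.2176 + 0.2436) / 0.0100
  = 11.3030 · 0.4612 / 0.0100
  = 521.30
Design effect: 1.37 × 521.30 = 714.18.
Adjust for 86% response: 714.18 / 0.86 = 830.44.
Round up → n = 831 per group.

n = 831 per group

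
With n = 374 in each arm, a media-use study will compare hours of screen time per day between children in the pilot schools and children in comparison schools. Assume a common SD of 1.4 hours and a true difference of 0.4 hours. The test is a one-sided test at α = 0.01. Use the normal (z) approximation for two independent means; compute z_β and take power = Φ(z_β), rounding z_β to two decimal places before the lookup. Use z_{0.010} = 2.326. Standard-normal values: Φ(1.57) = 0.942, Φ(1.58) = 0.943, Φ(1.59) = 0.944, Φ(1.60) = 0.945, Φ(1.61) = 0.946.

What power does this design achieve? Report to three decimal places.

z_β = δ·√(n/(σ₁²+σ₂²)) − z_α
    = 0.4 · √(374/3.92) − 2.326
    = 0.4 · 9.76771 − 2.326
    = 3.9071 − 2.326 = 1.5811 → 1.58
Power = Φ(1.58) = 0.943.

Power ≈ 0.943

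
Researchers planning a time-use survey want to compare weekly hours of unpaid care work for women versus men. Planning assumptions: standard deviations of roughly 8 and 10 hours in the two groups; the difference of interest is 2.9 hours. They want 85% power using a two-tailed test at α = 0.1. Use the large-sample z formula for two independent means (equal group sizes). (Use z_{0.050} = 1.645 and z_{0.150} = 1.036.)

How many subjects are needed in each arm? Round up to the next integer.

n = 141 per group

n = (z_{α/2} + z_β)² · (σ₁² + σ₂²) / δ²
  = (1.645 + 1.036)² · (8² + 10² = 164) / 2.9²
  = 7.1878 · 164 / 8.41
  = 140.17
Round up → n = 141 per group.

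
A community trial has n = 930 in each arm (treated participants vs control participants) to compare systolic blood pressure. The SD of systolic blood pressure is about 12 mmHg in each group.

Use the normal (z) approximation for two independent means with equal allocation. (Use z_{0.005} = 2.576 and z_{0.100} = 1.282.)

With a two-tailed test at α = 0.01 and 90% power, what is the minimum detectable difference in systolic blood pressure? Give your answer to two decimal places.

Minimum detectable difference ≈ 2.15 mmHg

δ = (z_{α/2} + z_β) · √((σ₁²+σ₂²)/n)
  = (2.576 + 1.282) · √(288/930)
  = 3.858 · √0.30968
  = 3.858 · 0.5565
  = 2.1469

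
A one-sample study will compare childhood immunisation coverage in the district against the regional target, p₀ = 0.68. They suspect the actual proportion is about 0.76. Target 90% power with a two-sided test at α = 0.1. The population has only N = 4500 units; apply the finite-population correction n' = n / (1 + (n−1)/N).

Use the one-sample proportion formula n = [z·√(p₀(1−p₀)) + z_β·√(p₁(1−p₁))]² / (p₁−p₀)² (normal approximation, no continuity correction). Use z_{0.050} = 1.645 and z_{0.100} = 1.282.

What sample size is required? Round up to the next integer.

n = [z_{α/2}·√(p₀q₀) + z_β·√(p₁q₁)]² / (p₁ − p₀)²
  = [1.645·√(0.68·0.32) + 1.282·√(0.76·0.24)]² / (0.08)²
  = [1.645·0.4665 + 1.282·0.4271]² / 0.0064
  = [1.3149]² / 0.0064
  = 270.14
Finite-population correction (N = 4500): 270.14 / (1 + (270.14 − 1)/4500) = 254.89.
Round up → n = 255.

n = 255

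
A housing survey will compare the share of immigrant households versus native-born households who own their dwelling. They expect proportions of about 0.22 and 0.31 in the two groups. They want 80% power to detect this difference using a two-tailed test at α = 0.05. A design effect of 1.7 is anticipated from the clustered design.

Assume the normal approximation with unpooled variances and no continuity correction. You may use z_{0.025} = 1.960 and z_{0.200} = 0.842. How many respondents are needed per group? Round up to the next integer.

n = (z_{α/2} + z_β)² · [p₁(1−p₁) + p₂(1−p₂)] / (p₁ − p₂)²
  = (1.960 + 0.842)² · (0.22·0.78 + 0.31·0.69) / (-0.09)²
  = (2.802)² · (0.1716 + 0.2139) / 0.0081
  = 7.8512 · 0.3855 / 0.0081
  = 373.66
Design effect: 1.7 × 373.66 = 635.22.
Round up → n = 636 per group.

n = 636 per group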